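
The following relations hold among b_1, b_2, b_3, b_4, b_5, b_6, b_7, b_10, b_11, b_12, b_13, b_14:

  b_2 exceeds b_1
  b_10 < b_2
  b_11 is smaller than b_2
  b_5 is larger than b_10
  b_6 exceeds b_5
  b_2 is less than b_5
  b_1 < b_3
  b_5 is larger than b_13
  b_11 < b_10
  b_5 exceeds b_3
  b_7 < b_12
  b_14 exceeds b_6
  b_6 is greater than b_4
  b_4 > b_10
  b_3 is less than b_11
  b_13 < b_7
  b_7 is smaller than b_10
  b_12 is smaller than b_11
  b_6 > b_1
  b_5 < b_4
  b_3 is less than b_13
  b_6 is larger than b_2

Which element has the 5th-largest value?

The consecutive relations fix a unique order: b_1 < b_3 < b_13 < b_7 < b_12 < b_11 < b_10 < b_2 < b_5 < b_4 < b_6 < b_14.
Counting 5 from the largest end gives b_2.

b_2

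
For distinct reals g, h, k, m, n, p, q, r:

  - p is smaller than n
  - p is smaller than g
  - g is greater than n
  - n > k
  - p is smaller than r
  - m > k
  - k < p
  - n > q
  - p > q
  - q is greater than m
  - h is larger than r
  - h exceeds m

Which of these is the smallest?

m is not least since k < m; q is not least since m < q; p is not least since k < p; r is not least since p < r; n is not least since k < n; g is not least since n < g; h is not least since m < h.
Only k has nothing below it, so k is the smallest.

k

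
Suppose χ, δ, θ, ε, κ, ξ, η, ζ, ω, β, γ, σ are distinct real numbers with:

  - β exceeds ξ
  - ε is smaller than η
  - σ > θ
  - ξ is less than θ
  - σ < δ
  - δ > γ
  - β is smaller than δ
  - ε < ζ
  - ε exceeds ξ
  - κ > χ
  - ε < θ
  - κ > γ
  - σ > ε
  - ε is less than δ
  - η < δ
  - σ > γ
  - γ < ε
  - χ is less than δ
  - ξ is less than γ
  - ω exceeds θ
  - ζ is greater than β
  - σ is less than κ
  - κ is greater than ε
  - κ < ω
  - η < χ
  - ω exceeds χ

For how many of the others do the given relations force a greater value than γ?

From γ the given relations immediately reach ε, σ, κ, δ.
From those, θ, η, ω, ζ — 8 in total.
From those, χ — 9 in total.
No other element is forced above γ by the given relations, so the count is 9.

9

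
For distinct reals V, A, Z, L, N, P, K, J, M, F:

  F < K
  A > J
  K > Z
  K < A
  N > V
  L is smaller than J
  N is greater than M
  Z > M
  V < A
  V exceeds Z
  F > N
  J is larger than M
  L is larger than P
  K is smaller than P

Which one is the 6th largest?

F

The consecutive relations fix a unique order: M < Z < V < N < F < K < P < L < J < A.
Counting 6 from the largest end gives F.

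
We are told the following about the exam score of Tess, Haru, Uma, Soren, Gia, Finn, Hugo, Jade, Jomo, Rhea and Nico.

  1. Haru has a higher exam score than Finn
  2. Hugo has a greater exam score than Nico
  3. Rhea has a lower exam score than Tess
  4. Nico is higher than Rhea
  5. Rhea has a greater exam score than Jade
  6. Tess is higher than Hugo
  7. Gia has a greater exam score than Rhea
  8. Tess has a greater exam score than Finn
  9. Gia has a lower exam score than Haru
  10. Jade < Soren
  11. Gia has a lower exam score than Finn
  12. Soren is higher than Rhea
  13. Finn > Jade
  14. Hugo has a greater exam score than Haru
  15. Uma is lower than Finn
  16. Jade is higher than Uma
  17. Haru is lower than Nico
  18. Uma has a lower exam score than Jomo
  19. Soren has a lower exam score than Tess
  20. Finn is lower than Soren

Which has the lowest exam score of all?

Chaining upward from Uma: directly above it, Jade, Jomo, Finn; then Rhea, Haru, Soren, Tess; then Gia, Nico, Hugo.
That covers every other element, and nothing is given below Uma, so Uma is the lowest exam score.

Uma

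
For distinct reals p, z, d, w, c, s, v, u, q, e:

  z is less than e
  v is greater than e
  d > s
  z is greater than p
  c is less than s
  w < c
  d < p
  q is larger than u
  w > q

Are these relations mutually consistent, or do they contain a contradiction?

consistent

The single ordering u < q < w < c < s < d < p < z < e < v satisfies every listed relation, so no contradiction arises.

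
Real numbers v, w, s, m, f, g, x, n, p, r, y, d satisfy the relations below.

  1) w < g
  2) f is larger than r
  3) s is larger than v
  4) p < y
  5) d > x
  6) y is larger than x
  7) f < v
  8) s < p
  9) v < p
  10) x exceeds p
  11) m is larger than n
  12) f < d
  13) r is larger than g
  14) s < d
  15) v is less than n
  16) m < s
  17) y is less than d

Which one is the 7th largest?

The consecutive relations fix a unique order: w < g < r < f < v < n < m < s < p < x < y < d.
Counting 7 from the largest end gives n.

n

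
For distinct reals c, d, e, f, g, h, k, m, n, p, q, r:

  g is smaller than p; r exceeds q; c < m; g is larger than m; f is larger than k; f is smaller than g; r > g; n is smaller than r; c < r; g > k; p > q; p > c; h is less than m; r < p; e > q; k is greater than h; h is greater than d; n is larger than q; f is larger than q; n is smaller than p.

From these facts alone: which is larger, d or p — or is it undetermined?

p

Following the relations from d: d < h < k < f < g < r < p.
So p is larger.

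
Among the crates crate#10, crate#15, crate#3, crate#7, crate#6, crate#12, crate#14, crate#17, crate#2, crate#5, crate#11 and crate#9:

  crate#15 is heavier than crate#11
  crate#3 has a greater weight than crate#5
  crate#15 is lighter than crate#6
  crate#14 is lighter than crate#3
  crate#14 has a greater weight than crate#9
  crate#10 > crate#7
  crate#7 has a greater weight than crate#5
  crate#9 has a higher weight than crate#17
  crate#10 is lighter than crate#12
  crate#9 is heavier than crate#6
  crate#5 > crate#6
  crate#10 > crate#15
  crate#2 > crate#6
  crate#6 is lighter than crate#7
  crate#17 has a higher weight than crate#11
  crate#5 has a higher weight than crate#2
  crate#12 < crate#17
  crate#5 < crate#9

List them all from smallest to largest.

crate#11 < crate#15 < crate#6 < crate#2 < crate#5 < crate#7 < crate#10 < crate#12 < crate#17 < crate#9 < crate#14 < crate#3

The consecutive links are each given: crate#11 < crate#15; crate#15 < crate#6; crate#6 < crate#2; crate#2 < crate#5; crate#5 < crate#7; crate#7 < crate#10; crate#10 < crate#12; crate#12 < crate#17; crate#17 < crate#9; crate#9 < crate#14; crate#14 < crate#3.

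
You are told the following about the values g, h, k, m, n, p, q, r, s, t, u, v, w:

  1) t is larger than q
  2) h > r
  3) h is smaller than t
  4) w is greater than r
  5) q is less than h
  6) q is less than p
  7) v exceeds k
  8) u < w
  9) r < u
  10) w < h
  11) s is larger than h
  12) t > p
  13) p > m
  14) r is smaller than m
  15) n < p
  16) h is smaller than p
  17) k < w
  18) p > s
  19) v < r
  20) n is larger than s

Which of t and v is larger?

v < r < u < w < h < s < n < p < t, by transitivity through r, u, w, h, s, n, p.
So v < t; t is the larger of the two.

t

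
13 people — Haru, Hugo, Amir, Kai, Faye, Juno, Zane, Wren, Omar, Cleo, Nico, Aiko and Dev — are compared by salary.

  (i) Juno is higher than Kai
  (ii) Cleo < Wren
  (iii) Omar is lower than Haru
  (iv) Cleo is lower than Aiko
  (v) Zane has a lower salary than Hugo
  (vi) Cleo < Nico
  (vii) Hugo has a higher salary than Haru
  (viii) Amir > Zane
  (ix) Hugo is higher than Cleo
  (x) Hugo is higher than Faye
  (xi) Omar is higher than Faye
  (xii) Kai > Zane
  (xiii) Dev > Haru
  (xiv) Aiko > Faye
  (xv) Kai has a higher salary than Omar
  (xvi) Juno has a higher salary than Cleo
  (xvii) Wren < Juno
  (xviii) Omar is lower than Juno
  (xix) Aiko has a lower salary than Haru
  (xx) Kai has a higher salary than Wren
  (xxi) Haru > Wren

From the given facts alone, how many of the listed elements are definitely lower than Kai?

Directly below Kai: Zane, Omar, Wren.
One step further: Cleo, Faye (5 so far).
No other element is forced below Kai by the given relations, so the count is 5.

5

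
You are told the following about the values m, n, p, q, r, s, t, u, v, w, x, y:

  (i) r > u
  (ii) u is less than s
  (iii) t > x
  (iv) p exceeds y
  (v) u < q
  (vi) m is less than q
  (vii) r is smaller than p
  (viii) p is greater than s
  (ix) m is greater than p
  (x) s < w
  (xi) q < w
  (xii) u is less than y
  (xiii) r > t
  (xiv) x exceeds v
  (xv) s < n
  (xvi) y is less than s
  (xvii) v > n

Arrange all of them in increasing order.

u < y < s < n < v < x < t < r < p < m < q < w

Each adjacent pair is fixed by a given relation: u < y; y < s; s < n; n < v; v < x; x < t; t < r; r < p; p < m; m < q; q < w. Chaining them end to end gives the full order.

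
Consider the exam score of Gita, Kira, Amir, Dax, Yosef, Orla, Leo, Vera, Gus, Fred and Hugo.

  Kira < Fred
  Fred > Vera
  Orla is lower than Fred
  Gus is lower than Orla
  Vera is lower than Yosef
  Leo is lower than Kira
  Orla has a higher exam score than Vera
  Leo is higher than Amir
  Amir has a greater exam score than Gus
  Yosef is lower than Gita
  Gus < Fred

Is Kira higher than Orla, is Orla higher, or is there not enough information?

undetermined

Following every chain through Kira: above Kira we get Fred; below Kira we get Gus, Amir, Leo.
Orla is not reached, and no chain runs the other way from Orla to Kira.
So the given relations leave the order of Kira and Orla undetermined.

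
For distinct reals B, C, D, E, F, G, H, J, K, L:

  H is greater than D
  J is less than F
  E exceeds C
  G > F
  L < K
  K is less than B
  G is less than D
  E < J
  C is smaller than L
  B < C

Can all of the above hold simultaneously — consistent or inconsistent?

Chaining the given relations yields L < K < B < C, so L < C. But one relation states C < L. These cannot both hold.

inconsistent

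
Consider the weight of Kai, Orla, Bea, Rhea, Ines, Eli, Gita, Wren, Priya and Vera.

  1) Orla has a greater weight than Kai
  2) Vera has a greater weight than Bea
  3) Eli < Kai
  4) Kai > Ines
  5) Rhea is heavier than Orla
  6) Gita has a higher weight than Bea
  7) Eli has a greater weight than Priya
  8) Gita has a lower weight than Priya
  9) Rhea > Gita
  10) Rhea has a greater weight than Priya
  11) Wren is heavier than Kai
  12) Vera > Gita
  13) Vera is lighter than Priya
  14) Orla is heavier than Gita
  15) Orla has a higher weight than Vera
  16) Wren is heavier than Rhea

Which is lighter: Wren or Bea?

Link the given pairs in sequence: Bea < Gita; Gita < Vera; Vera < Priya; Priya < Eli; Eli < Kai; Kai < Orla; Orla < Rhea; Rhea < Wren.
Chaining these gives Bea < Gita < Vera < Priya < Eli < Kai < Orla < Rhea < Wren.
So Bea < Wren; Bea is the lighter of the two.

Bea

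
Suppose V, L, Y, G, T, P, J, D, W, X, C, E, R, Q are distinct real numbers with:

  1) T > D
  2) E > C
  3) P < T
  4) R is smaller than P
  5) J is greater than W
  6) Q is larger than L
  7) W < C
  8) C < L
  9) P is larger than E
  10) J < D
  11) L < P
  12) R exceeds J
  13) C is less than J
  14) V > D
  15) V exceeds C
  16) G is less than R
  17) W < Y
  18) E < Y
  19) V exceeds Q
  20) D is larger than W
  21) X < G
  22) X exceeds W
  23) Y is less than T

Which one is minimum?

W

C is not least since W < C; E is not least since C < E; J is not least since C < J; L is not least since C < L; X is not least since W < X; Q is not least since L < Q; G is not least since X < G; D is not least since W < D; R is not least since J < R; P is not least since R < P; V is not least since Q < V; Y is not least since W < Y; T is not least since Y < T.
Only W has nothing below it, so W is the minimum.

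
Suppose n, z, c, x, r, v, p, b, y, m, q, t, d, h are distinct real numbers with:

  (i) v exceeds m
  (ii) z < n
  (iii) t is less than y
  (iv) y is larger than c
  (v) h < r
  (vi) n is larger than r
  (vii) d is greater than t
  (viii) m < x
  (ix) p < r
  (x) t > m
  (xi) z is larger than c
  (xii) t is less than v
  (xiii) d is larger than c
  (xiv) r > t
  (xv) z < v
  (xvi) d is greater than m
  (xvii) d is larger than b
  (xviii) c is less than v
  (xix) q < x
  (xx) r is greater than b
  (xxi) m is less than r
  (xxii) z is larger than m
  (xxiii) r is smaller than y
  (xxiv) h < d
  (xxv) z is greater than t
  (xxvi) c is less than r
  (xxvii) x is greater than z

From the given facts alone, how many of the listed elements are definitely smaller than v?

Directly below v: m, c, t, z.
No other element is forced below v by the given relations, so the count is 4.

4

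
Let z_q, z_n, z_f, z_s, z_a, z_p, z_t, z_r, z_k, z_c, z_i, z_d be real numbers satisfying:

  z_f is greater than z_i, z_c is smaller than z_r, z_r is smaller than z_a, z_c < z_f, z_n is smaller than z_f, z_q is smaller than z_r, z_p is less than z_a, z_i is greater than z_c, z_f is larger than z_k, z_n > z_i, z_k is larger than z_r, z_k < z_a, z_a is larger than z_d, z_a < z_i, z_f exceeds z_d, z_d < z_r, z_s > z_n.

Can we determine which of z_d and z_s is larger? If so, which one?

Link the given pairs in sequence: z_d < z_r; z_r < z_k; z_k < z_a; z_a < z_i; z_i < z_n; z_n < z_s.
Chaining these gives z_d < z_r < z_k < z_a < z_i < z_n < z_s.
So z_s is larger.

z_s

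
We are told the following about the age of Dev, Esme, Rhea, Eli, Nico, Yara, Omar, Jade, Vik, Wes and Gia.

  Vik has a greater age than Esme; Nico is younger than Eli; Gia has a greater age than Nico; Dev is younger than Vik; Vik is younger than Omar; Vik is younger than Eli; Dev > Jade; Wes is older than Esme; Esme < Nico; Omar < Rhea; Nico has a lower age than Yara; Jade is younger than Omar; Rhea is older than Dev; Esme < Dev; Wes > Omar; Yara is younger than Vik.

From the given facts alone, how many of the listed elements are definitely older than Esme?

9

Directly above Esme: Nico, Dev, Vik, Wes.
One step further: Gia, Yara, Eli, Omar, Rhea (9 so far).
Nothing else is reachable above Esme; 9 in all.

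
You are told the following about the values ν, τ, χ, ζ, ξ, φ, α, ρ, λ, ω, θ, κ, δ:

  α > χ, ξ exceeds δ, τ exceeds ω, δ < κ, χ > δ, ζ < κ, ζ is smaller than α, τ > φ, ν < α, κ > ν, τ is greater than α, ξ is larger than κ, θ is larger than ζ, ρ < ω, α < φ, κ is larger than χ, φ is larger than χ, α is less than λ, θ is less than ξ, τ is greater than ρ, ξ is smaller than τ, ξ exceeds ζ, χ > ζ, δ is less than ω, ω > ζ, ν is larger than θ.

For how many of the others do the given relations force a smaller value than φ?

6

Directly below φ: χ, α.
One step further: ζ, δ, ν (5 so far).
One step further: θ (6 so far).
No other element is forced below φ by the given relations, so the count is 6.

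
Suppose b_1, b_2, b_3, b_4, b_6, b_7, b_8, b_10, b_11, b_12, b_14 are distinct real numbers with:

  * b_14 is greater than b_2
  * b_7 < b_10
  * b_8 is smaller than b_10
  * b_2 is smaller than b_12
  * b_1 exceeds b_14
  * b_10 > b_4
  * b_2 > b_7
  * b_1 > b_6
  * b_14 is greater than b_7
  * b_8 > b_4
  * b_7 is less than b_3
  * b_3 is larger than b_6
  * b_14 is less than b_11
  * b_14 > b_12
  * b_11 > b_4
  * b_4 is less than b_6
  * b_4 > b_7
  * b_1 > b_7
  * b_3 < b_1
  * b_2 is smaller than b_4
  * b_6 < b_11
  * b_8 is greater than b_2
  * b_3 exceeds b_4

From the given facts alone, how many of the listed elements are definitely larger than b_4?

6

The elements the relations force above b_4 are b_6, b_11, b_3, b_1, b_8, b_10 — no chain reaches any other.
That is 6.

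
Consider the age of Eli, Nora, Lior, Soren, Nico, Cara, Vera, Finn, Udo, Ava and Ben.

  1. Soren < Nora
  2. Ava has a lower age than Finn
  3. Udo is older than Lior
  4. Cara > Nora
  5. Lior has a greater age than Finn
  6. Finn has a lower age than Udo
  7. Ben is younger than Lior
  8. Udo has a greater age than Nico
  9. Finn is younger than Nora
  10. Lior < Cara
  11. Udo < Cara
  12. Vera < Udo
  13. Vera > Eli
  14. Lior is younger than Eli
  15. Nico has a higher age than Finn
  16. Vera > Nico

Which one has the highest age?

Ava is not greatest since Ava < Finn; Finn is not greatest since Finn < Lior; Ben is not greatest since Ben < Lior; Soren is not greatest since Soren < Nora; Lior is not greatest since Lior < Cara; Eli is not greatest since Eli < Vera; Nora is not greatest since Nora < Cara; Nico is not greatest since Nico < Udo; Vera is not greatest since Vera < Udo; Udo is not greatest since Udo < Cara.
Only Cara has nothing above it, so Cara is the highest age.

Cara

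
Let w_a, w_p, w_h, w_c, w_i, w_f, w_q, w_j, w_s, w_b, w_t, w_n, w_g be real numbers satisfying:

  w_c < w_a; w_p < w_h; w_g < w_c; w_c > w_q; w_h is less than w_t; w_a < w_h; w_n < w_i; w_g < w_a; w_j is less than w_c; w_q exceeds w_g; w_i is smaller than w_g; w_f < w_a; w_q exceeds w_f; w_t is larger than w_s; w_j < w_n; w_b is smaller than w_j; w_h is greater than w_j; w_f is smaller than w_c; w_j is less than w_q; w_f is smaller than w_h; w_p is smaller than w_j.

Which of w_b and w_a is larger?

Chaining the given relations: w_b < w_j < w_n < w_i < w_g < w_q < w_c < w_a.
So w_b < w_a; w_a is the larger of the two.

w_a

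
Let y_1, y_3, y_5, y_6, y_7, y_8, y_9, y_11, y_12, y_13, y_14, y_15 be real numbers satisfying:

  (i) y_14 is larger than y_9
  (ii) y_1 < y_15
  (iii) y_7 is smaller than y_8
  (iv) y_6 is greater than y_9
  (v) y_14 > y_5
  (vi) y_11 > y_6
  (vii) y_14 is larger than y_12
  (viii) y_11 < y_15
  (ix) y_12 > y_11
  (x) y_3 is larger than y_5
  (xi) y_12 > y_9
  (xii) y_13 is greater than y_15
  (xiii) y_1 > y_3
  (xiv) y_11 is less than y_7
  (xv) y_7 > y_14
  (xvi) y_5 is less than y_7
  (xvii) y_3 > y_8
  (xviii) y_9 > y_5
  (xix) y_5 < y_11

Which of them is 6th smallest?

y_14

Chaining the given pairs: y_5 < y_9 < y_6 < y_11 < y_12 < y_14 < y_7 < y_8 < y_3 < y_1 < y_15 < y_13.
Counting 6 from the smallest end gives y_14.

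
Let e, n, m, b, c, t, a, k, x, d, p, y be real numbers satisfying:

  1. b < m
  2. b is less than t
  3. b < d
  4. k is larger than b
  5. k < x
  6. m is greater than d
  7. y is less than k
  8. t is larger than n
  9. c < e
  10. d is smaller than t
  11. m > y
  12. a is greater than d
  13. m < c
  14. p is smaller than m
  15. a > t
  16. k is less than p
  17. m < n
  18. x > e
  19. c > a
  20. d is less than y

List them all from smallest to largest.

The consecutive links are each given: b < d; d < y; y < k; k < p; p < m; m < n; n < t; t < a; a < c; c < e; e < x.

b < d < y < k < p < m < n < t < a < c < e < x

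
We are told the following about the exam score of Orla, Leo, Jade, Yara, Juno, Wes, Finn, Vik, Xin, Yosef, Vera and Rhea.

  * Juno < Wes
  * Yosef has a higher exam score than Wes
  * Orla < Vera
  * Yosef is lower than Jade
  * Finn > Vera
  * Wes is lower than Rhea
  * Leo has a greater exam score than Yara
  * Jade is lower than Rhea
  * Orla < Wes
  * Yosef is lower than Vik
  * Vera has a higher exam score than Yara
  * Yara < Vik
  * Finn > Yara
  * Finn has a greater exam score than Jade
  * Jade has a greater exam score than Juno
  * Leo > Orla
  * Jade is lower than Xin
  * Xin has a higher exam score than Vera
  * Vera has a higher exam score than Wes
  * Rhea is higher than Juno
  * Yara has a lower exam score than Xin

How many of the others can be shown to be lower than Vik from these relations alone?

5

Directly below Vik: Yara, Yosef.
One step further: Wes (3 so far).
One step further: Juno, Orla (5 so far).
No other element is forced below Vik by the given relations, so the count is 5.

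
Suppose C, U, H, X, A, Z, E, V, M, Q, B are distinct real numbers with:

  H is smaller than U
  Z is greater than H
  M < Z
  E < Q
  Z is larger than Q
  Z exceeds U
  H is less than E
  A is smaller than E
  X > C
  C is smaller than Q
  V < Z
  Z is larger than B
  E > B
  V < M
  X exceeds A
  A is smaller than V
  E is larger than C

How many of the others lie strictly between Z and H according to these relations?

The relations place H below Z. An element lies strictly between them when it is forced above H and also forced below Z.
Above H: {E, U, Q}. Below Z: {B, A, C, V, E, M, U, Q}.
Intersection: {E, U, Q} — 3.

3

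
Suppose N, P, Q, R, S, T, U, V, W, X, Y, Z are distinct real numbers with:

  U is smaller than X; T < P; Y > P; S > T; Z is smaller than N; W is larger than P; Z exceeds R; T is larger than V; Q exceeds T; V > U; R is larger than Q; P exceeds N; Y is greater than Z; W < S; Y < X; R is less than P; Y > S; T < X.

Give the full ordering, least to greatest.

Each adjacent pair is fixed by a given relation: U < V; V < T; T < Q; Q < R; R < Z; Z < N; N < P; P < W; W < S; S < Y; Y < X. Chaining them end to end gives the full order.

U < V < T < Q < R < Z < N < P < W < S < Y < X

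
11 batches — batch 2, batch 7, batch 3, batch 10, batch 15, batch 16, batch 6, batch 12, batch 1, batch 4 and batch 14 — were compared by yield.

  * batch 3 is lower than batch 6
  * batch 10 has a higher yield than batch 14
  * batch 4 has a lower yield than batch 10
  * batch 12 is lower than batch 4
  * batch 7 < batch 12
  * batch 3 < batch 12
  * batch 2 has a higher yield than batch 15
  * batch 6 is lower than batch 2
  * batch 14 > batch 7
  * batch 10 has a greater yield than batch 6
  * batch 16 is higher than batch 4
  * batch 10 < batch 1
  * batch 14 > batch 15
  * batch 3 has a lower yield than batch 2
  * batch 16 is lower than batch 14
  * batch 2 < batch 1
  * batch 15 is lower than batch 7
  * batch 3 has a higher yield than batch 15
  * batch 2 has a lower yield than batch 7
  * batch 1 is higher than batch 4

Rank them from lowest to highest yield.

batch 15 < batch 3 < batch 6 < batch 2 < batch 7 < batch 12 < batch 4 < batch 16 < batch 14 < batch 10 < batch 1

Nothing is placed below batch 15, so it is least; from there batch 15 < batch 3; batch 3 < batch 6; batch 6 < batch 2; batch 2 < batch 7; batch 7 < batch 12; batch 12 < batch 4; batch 4 < batch 16; batch 16 < batch 14; batch 14 < batch 10; batch 10 < batch 1, each given directly.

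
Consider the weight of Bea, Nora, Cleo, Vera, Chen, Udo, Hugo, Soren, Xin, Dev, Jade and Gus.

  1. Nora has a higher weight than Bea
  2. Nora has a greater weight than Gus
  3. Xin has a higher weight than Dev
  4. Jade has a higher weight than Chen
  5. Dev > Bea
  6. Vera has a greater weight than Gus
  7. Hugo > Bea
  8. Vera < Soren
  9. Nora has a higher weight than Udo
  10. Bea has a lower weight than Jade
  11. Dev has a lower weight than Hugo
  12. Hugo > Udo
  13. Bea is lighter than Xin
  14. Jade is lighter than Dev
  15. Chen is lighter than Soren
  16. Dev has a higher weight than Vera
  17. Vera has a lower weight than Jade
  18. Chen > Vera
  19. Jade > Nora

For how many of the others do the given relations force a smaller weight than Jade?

6

The elements the relations force below Jade are Bea, Gus, Udo, Vera, Chen, Nora — no chain reaches any other.
That is 6.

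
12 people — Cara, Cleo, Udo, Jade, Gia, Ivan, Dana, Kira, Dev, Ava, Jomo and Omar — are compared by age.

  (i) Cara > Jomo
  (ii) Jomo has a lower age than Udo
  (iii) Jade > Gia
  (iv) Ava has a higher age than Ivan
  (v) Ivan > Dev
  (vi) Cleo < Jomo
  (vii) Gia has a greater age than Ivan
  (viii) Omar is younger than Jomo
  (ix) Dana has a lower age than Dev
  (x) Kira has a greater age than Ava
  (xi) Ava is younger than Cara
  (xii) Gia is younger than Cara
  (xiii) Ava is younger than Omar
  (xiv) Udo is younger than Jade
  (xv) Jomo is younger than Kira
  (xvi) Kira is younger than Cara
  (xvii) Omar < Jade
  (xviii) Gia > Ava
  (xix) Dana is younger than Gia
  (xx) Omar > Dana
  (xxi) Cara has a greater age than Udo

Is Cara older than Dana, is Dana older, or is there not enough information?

Cara

Dana < Dev < Ivan < Ava < Omar < Jomo < Kira < Cara, by transitivity through Dev, Ivan, Ava, Omar, Jomo, Kira.
So Cara is older.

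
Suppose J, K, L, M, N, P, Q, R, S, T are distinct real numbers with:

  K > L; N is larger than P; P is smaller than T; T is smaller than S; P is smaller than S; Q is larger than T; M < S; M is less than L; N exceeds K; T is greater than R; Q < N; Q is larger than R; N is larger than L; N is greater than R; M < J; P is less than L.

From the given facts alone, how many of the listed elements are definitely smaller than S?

4

From S the given relations immediately reach P, M, T.
From those, R — 4 in total.
Nothing else is reachable below S; 4 in all.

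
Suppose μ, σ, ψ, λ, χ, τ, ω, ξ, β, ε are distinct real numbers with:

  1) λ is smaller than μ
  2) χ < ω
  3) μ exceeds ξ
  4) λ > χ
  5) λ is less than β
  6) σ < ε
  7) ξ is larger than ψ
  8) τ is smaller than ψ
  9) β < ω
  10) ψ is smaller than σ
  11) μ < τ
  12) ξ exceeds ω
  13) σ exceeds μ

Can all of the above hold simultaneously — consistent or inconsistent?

inconsistent

We have ψ < ξ stated directly, yet also ξ < μ < τ < ψ by chaining the others — so ξ < ψ. Contradiction.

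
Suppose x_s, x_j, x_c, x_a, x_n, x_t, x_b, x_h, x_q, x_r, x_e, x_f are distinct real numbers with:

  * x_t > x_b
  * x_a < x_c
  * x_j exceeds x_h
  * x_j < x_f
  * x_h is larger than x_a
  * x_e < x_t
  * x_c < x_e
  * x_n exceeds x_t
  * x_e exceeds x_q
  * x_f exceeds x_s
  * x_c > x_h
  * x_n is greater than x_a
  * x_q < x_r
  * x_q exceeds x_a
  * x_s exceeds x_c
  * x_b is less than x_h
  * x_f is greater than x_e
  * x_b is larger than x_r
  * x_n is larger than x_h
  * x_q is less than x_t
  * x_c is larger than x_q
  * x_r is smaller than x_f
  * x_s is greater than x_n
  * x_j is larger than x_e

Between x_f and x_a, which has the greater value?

The relevant relations are x_a < x_q; x_q < x_r; x_r < x_b; x_b < x_h; x_h < x_c; x_c < x_e; x_e < x_t; x_t < x_n; x_n < x_s; x_s < x_f.
Chaining these gives x_a < x_q < x_r < x_b < x_h < x_c < x_e < x_t < x_n < x_s < x_f.
So x_a < x_f; x_f is the larger of the two.

x_f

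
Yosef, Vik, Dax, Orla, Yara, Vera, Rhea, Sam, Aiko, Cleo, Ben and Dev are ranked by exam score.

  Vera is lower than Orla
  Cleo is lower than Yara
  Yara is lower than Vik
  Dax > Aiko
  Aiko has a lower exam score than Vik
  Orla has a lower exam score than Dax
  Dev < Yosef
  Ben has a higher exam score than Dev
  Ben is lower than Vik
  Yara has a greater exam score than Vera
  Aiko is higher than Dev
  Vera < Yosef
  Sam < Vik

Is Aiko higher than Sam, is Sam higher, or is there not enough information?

Following every chain through Aiko: above Aiko we get Dax, Vik; below Aiko we get Dev.
Sam is not reached, and no chain runs the other way from Sam to Aiko.
So the given relations leave the order of Aiko and Sam undetermined.

undetermined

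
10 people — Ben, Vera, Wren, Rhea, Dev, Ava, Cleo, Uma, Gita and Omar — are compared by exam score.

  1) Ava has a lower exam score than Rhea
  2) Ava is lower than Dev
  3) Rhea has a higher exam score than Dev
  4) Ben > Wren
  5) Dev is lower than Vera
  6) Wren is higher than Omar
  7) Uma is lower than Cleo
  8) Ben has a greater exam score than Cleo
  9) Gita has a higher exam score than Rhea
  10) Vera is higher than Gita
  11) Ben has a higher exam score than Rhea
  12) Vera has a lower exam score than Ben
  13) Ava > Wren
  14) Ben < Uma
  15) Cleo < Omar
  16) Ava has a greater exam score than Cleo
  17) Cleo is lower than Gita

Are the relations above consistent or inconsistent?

We have Uma < Cleo stated directly, yet also Cleo < Omar < Wren < Ava < Dev < Rhea < Gita < Vera < Ben < Uma by chaining the others — so Cleo < Uma. Contradiction.

inconsistent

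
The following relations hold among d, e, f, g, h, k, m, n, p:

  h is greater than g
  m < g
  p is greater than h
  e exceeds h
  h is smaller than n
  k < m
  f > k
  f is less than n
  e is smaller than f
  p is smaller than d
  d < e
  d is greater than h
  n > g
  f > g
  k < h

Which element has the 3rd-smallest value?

Piecing the relations together gives one ordering: k < m < g < h < p < d < e < f < n.
The 3rd smallest is g.

g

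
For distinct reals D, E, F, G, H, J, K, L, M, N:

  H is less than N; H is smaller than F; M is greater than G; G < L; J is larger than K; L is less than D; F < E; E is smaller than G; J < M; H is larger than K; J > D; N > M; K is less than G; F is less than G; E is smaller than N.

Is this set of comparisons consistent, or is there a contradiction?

The single ordering K < H < F < E < G < L < D < J < M < N satisfies every listed relation, so no contradiction arises.

consistent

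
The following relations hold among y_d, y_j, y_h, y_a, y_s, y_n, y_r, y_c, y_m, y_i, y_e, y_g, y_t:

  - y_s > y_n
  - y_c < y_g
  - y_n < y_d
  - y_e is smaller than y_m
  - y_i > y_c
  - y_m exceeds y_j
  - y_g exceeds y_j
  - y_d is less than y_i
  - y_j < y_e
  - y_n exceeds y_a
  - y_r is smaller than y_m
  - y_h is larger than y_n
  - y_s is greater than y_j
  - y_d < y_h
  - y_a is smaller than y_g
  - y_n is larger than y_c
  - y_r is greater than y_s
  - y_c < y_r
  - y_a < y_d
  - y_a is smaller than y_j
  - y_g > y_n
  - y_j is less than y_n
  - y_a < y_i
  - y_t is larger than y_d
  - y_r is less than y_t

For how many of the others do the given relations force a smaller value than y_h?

5

The elements the relations force below y_h are y_a, y_c, y_j, y_n, y_d — no chain reaches any other.
That is 5.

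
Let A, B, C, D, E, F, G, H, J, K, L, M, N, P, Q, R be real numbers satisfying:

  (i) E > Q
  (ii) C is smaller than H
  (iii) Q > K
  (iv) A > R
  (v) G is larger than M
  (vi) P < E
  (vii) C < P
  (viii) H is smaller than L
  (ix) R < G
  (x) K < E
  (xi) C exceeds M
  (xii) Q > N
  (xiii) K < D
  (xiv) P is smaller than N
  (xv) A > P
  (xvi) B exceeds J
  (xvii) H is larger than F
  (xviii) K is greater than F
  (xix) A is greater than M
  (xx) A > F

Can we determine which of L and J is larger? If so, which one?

Following every chain through J: above J we get B.
L is not reached, and no chain runs the other way from L to J.
So the given relations leave the order of J and L undetermined.

undetermined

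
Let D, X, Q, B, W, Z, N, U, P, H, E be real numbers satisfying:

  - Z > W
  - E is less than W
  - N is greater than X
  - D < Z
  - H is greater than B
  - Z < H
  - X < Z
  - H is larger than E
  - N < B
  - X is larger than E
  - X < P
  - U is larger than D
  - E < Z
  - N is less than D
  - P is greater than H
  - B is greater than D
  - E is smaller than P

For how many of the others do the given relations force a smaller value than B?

From B the given relations immediately reach N, D.
From those, X — 3 in total.
From those, E — 4 in total.
No other element is forced below B by the given relations, so the count is 4.

4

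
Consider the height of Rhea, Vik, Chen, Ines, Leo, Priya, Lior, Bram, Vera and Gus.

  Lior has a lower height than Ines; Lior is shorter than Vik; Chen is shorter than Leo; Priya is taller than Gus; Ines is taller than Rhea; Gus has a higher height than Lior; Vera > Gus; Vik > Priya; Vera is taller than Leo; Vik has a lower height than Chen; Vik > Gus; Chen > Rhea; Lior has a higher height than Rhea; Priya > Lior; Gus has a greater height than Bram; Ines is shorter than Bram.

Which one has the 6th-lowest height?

Priya

The consecutive relations fix a unique order: Rhea < Lior < Ines < Bram < Gus < Priya < Vik < Chen < Leo < Vera.
The 6th smallest is Priya.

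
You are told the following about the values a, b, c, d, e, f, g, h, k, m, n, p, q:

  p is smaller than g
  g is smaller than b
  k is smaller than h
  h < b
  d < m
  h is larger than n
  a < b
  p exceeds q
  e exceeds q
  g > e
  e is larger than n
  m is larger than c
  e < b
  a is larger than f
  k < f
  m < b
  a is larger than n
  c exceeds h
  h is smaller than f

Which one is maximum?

b

k is not greatest since k < h; n is not greatest since n < h; h is not greatest since h < c; f is not greatest since f < a; a is not greatest since a < b; q is not greatest since q < p; d is not greatest since d < m; p is not greatest since p < g; c is not greatest since c < m; m is not greatest since m < b; e is not greatest since e < b; g is not greatest since g < b.
Only b has nothing above it, so b is the maximum.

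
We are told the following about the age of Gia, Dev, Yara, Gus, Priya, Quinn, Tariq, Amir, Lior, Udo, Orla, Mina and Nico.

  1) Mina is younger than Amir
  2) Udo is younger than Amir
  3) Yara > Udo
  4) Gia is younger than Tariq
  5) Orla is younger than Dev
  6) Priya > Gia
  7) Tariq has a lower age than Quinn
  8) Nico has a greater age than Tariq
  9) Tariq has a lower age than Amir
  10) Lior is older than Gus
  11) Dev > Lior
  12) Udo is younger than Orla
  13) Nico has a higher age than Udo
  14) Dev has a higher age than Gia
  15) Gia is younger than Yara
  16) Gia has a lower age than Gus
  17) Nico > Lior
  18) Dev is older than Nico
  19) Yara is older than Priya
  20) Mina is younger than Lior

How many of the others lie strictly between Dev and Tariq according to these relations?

The relations place Tariq below Dev. An element lies strictly between them when it is forced above Tariq and also forced below Dev.
Above Tariq: {Nico, Amir, Quinn}. Below Dev: {Gia, Mina, Udo, Gus, Orla, Lior, Nico}.
Intersection: {Nico} — 1.

1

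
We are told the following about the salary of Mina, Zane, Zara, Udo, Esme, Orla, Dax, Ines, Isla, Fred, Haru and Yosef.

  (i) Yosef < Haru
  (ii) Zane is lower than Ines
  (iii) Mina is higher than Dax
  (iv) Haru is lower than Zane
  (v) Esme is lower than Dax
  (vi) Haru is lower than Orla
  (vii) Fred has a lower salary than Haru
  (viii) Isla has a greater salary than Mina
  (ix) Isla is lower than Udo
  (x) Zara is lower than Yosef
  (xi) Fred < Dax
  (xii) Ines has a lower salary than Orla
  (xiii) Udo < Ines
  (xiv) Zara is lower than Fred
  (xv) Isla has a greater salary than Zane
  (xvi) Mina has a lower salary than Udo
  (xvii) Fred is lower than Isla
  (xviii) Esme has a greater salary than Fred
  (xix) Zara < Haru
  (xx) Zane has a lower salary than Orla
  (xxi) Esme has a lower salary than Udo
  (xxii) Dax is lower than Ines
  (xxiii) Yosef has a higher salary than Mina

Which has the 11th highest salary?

The consecutive relations fix a unique order: Zara < Fred < Esme < Dax < Mina < Yosef < Haru < Zane < Isla < Udo < Ines < Orla.
Counting 11 from the largest end gives Fred.

Fred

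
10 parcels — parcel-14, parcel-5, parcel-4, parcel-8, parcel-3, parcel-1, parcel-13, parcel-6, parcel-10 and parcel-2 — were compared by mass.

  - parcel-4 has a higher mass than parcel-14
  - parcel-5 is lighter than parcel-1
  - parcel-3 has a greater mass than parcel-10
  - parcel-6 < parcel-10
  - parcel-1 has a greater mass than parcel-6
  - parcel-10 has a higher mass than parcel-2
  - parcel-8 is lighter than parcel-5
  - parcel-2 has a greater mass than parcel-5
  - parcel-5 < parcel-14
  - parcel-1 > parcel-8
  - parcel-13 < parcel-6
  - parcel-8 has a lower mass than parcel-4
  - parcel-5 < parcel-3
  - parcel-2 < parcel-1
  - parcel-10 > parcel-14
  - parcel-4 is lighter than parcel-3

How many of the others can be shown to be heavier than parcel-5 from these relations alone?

6

The elements the relations force above parcel-5 are parcel-2, parcel-14, parcel-4, parcel-10, parcel-3, parcel-1 — no chain reaches any other.
That is 6.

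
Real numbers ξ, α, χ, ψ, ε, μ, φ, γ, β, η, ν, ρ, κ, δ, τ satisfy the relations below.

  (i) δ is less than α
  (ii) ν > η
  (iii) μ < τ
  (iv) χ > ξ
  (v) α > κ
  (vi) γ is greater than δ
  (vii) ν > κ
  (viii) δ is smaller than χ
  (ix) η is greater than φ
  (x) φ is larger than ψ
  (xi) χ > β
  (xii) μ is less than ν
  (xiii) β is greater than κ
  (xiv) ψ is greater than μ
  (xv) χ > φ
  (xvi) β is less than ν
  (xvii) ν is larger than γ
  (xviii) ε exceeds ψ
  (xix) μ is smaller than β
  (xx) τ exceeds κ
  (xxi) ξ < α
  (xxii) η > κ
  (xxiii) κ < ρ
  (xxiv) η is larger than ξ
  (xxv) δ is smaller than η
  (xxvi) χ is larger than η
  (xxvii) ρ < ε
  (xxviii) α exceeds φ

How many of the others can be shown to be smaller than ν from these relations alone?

Directly below ν: κ, μ, β, γ, η.
One step further: ξ, δ, φ (8 so far).
One step further: ψ (9 so far).
No other element is forced below ν by the given relations, so the count is 9.

9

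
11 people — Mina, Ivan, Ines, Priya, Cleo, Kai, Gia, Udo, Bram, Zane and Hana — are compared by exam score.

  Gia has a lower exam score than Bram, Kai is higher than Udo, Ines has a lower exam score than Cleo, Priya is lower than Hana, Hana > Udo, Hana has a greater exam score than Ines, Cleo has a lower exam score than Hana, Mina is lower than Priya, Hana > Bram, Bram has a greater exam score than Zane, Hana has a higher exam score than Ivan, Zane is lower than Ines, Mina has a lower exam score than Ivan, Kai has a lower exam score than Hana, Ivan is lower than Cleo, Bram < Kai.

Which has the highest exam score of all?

Zane is not greatest since Zane < Ines; Mina is not greatest since Mina < Priya; Priya is not greatest since Priya < Hana; Udo is not greatest since Udo < Hana; Gia is not greatest since Gia < Bram; Ivan is not greatest since Ivan < Cleo; Bram is not greatest since Bram < Hana; Ines is not greatest since Ines < Hana; Cleo is not greatest since Cleo < Hana; Kai is not greatest since Kai < Hana.
Only Hana has nothing above it, so Hana is the highest exam score.

Hana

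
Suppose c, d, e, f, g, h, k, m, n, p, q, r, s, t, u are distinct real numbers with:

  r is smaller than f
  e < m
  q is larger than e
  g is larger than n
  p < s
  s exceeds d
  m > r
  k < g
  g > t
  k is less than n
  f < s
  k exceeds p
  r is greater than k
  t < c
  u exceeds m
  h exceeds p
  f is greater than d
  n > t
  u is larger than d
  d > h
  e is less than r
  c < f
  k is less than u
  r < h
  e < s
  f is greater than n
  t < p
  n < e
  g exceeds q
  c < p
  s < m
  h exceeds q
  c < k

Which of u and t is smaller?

t

t < c and c < p give t < p.
With p < k: t < c < p < k.
With k < n: t < c < p < k < n.
With n < e: t < c < p < k < n < e.
With e < q: t < c < p < k < n < e < q.
With q < h: t < c < p < k < n < e < q < h.
Then h < d extends the chain to d.
With d < f: t < c < p < k < n < e < q < h < d < f.
Then f < s extends the chain to s.
With s < m: t < c < p < k < n < e < q < h < d < f < s < m.
Then m < u extends the chain to u.
So t < u; t is the smaller of the two.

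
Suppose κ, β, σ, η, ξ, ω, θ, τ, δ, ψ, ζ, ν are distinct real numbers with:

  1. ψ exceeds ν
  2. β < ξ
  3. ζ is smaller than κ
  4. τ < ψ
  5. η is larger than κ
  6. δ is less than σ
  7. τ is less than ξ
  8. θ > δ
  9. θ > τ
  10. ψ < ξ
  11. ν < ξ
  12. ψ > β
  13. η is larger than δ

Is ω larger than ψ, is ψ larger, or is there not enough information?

Following every chain through ψ: above ψ we get ξ; below ψ we get τ, β, ν.
ω is not reached, and no chain runs the other way from ω to ψ.
So the given relations leave the order of ψ and ω undetermined.

undetermined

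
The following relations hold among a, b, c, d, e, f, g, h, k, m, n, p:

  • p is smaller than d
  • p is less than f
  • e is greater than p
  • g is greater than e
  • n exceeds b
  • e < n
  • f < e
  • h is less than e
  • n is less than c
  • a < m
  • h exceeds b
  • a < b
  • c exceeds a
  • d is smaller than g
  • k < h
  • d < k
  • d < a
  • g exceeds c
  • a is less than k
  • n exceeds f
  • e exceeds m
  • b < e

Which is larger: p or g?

Link the given pairs in sequence: p < d; d < a; a < b; b < h; h < e; e < n; n < c; c < g.
Together: p < d < a < b < h < e < n < c < g.
So p < g; g is the larger of the two.

g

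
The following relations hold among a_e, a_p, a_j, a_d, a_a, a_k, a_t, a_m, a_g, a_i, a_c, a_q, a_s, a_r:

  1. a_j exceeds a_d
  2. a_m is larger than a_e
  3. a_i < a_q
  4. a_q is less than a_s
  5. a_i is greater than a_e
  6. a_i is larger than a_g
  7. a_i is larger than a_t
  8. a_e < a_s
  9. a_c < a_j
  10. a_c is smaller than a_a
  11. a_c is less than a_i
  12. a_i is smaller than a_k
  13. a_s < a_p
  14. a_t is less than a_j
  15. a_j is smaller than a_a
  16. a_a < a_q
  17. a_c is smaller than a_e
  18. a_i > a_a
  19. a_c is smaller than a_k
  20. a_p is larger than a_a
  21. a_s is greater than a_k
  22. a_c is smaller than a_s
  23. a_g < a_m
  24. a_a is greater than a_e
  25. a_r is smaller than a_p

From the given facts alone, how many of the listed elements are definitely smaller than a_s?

10

Directly below a_s: a_c, a_e, a_q, a_k.
One step further: a_a, a_i (6 so far).
One step further: a_t, a_j, a_g (9 so far).
One step further: a_d (10 so far).
No other element is forced below a_s by the given relations, so the count is 10.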